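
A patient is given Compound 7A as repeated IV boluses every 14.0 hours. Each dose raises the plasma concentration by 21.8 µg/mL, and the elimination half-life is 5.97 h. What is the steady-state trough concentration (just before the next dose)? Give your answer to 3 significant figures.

k = ln 2 / 5.97 = 0.1161 h⁻¹
Fraction remaining after one interval: e^(−kτ) = e^(−0.1161 × 14.0) = 0.1968
R = 1 / (1 − 0.1968) = 1.245
Css,max = 21.8 × 1.245 = 27.14 µg/mL
Css,min = Css,max × e^(−kτ) = 27.14 × 0.1968 ≈ 5.34 µg/mL

5.34 µg/mL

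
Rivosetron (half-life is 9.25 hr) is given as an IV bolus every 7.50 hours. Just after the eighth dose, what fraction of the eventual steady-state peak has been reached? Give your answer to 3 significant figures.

0.989

k = ln 2 / 9.25 = 0.07493 hr⁻¹
f_n = 1 − e^(−nkτ) = 1 − e^(−8 × 0.07493 × 7.50) = 1 − e^(−4.496) = 1 − 0.01115 ≈ 0.989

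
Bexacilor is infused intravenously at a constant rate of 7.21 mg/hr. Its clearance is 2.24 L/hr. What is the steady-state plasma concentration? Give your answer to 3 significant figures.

Css = infusion rate / CL = 7.21 / 2.24 ≈ 3.22 mg/L

3.22 mg/L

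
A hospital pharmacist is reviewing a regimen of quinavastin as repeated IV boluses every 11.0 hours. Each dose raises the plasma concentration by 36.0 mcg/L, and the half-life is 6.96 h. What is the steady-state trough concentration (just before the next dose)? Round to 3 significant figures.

18.1 mcg/L

k = ln 2 / 6.96 = 0.09959 h⁻¹
Fraction remaining after one interval: e^(−kτ) = e^(−0.09959 × 11.0) = 0.3344
R = 1 / (1 − 0.3344) = 1.502
Css,max = 36.0 × 1.502 = 54.08 mcg/L
Css,min = Css,max × e^(−kτ) = 54.08 × 0.3344 ≈ 18.1 mcg/L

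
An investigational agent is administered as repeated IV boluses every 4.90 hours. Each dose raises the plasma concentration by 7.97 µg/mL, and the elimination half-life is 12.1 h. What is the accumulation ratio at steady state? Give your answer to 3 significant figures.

k = ln 2 / 12.1 = 0.05728 h⁻¹
Fraction remaining after one interval: e^(−kτ) = e^(−0.05728 × 4.90) = 0.7553
R = 1 / (1 − 0.7553) = 1 / 0.2447 ≈ 4.09

4.09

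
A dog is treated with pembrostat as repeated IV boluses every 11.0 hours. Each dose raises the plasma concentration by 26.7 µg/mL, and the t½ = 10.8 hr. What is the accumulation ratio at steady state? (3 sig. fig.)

1.97

k = ln 2 / 10.8 = 0.06418 hr⁻¹
Fraction remaining after one interval: e^(−kτ) = e^(−0.06418 × 11.0) = 0.4936
R = 1 / (1 − 0.4936) = 1 / 0.5064 ≈ 1.97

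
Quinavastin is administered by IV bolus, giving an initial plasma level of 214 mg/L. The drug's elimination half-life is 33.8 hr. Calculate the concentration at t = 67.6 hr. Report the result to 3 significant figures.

53.5 mg/L

k = ln 2 / 33.8 = 0.02051 hr⁻¹
C(t) = C₀ e^(−kt) = 214 × e^(−0.02051 × 67.6) = 214 × e^(−1.386) = 214 × 0.2500 ≈ 53.5 mg/L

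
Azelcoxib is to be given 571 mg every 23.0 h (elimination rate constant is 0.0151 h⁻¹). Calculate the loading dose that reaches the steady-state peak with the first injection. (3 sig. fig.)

1950 mg

Accumulation ratio R = 1 / (1 − e^(−kτ)) = 1 / (1 − e^(−0.01510×23.0)) = 1 / (1 − 0.7066) = 3.408
Loading dose = maintenance dose × R = 571 × 3.408 ≈ 1950 mg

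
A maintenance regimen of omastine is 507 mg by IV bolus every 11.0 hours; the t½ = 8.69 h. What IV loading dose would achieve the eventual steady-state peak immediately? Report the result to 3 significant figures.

k = ln 2 / 8.69 = 0.07976 h⁻¹
Accumulation ratio R = 1 / (1 − e^(−kτ)) = 1 / (1 − e^(−0.07976×11.0)) = 1 / (1 − 0.4159) = 1.712
Loading dose = maintenance dose × R = 507 × 1.712 ≈ 868 mg

868 mg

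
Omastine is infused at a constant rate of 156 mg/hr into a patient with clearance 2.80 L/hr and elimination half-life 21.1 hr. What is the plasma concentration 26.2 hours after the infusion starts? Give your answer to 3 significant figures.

32.2 mg/L

Css = rate / CL = 156 / 2.80 = 55.71 mg/L
k = ln 2 / 21.1 = 0.03285 hr⁻¹
C(t) = Css (1 − e^(−kt)) = 55.71 × (1 − e^(−0.8607)) = 55.71 × 0.5771 ≈ 32.2 mg/L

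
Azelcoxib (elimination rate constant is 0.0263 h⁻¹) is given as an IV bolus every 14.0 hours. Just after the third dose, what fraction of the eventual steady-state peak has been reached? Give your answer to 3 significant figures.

0.669

f_n = 1 − e^(−nkτ) = 1 − e^(−3 × 0.02630 × 14.0) = 1 − e^(−1.105) = 1 − 0.3313 ≈ 0.669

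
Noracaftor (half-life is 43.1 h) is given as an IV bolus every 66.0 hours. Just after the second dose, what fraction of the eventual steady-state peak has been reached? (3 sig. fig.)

0.880

k = ln 2 / 43.1 = 0.01608 h⁻¹
f_n = 1 − e^(−nkτ) = 1 − e^(−2 × 0.01608 × 66.0) = 1 − e^(−2.123) = 1 − 0.1197 ≈ 0.880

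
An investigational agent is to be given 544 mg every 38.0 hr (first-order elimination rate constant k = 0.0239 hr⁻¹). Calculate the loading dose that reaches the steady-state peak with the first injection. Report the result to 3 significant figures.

912 mg

Accumulation ratio R = 1 / (1 − e^(−kτ)) = 1 / (1 − e^(−0.02390×38.0)) = 1 / (1 − 0.4032) = 1.676
Loading dose = maintenance dose × R = 544 × 1.676 ≈ 912 mg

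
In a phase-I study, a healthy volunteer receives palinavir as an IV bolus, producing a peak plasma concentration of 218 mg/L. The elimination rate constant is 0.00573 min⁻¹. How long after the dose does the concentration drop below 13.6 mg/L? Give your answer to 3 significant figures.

484 minutes

C(t) = C₀ e^(−kt)  ⇒  t = ln(C₀/C) / k
t = ln(218/13.6) / 0.005730 = 2.774 / 0.005730 ≈ 484 minutes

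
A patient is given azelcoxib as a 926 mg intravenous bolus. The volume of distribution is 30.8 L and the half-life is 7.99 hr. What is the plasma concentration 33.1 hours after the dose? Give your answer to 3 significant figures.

C₀ = dose / V = 926 / 30.8 = 30.06 mg/L
k = ln 2 / 7.99 = 0.08675 hr⁻¹
C(t) = C₀ e^(−kt) = 30.06 × e^(−0.08675 × 33.1) = 30.06 × e^(−2.871) = 30.06 × 0.05661 ≈ 1.70 mg/L

1.70 mg/L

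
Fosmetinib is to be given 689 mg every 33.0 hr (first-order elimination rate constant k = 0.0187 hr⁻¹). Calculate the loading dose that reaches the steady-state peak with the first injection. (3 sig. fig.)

1500 mg

Accumulation ratio R = 1 / (1 − e^(−kτ)) = 1 / (1 − e^(−0.01870×33.0)) = 1 / (1 − 0.5395) = 2.172
Loading dose = maintenance dose × R = 689 × 2.172 ≈ 1500 mg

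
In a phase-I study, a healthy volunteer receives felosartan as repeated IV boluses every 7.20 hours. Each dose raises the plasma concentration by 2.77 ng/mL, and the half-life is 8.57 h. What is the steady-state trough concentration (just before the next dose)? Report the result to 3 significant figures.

3.51 ng/mL

k = ln 2 / 8.57 = 0.08088 h⁻¹
Fraction remaining after one interval: e^(−kτ) = e^(−0.08088 × 7.20) = 0.5586
R = 1 / (1 − 0.5586) = 2.265
Css,max = 2.77 × 2.265 = 6.275 ng/mL
Css,min = Css,max × e^(−kτ) = 6.275 × 0.5586 ≈ 3.51 ng/mL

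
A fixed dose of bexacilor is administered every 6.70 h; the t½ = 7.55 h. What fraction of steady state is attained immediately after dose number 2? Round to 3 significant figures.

0.708

k = ln 2 / 7.55 = 0.09181 h⁻¹
f_n = 1 − e^(−nkτ) = 1 − e^(−2 × 0.09181 × 6.70) = 1 − e^(−1.230) = 1 − 0.2922 ≈ 0.708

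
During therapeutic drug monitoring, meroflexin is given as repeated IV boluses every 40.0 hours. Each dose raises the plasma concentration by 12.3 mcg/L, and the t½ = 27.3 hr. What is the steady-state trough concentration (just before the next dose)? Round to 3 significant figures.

k = ln 2 / 27.3 = 0.02539 hr⁻¹
Fraction remaining after one interval: e^(−kτ) = e^(−0.02539 × 40.0) = 0.3622
R = 1 / (1 − 0.3622) = 1.568
Css,max = 12.3 × 1.568 = 19.28 mcg/L
Css,min = Css,max × e^(−kτ) = 19.28 × 0.3622 ≈ 6.98 mcg/L

6.98 mcg/L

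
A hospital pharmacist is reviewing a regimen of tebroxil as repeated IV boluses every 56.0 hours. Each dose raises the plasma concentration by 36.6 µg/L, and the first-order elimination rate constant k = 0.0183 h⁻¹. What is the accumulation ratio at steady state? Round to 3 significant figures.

1.56

Fraction remaining after one interval: e^(−kτ) = e^(−0.01830 × 56.0) = 0.3589
R = 1 / (1 − 0.3589) = 1 / 0.6411 ≈ 1.56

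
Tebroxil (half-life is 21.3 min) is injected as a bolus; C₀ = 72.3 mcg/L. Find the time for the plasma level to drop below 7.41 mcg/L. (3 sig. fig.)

k = ln 2 / 21.3 = 0.03254 min⁻¹
C(t) = C₀ e^(−kt)  ⇒  t = ln(C₀/C) / k
t = ln(72.3/7.41) / 0.03254 = 2.278 / 0.03254 ≈ 70.0 minutes

70.0 minutes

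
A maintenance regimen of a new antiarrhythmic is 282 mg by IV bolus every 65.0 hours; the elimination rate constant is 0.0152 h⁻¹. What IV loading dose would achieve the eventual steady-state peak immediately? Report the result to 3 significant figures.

Accumulation ratio R = 1 / (1 − e^(−kτ)) = 1 / (1 − e^(−0.01520×65.0)) = 1 / (1 − 0.3723) = 1.593
Loading dose = maintenance dose × R = 282 × 1.593 ≈ 449 mg

449 mg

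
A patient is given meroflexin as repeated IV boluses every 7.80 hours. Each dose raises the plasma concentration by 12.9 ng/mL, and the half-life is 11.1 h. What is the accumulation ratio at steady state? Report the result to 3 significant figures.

k = ln 2 / 11.1 = 0.06245 h⁻¹
Fraction remaining after one interval: e^(−kτ) = e^(−0.06245 × 7.80) = 0.6144
R = 1 / (1 − 0.6144) = 1 / 0.3856 ≈ 2.59

2.59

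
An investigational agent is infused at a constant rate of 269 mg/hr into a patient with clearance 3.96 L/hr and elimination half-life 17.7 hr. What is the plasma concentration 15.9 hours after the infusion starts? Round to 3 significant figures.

Css = rate / CL = 269 / 3.96 = 67.93 µg/mL
k = ln 2 / 17.7 = 0.03916 hr⁻¹
C(t) = Css (1 − e^(−kt)) = 67.93 × (1 − e^(−0.6227)) = 67.93 × 0.4635 ≈ 31.5 µg/mL

31.5 µg/mL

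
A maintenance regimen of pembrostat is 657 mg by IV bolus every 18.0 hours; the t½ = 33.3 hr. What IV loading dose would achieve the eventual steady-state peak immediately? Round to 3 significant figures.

k = ln 2 / 33.3 = 0.02082 hr⁻¹
Accumulation ratio R = 1 / (1 − e^(−kτ)) = 1 / (1 − e^(−0.02082×18.0)) = 1 / (1 − 0.6875) = 3.200
Loading dose = maintenance dose × R = 657 × 3.200 ≈ 2100 mg

2100 mg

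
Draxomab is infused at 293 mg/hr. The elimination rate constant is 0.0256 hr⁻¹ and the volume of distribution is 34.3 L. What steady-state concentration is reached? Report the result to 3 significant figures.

334 µg/mL

CL = k · V = 0.0256 × 34.3 = 0.8781 L/hr
Css = rate / CL = 293 / 0.8781 ≈ 334 µg/mL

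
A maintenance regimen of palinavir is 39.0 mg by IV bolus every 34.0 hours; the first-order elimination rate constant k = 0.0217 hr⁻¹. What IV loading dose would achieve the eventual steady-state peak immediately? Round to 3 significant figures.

Accumulation ratio R = 1 / (1 − e^(−kτ)) = 1 / (1 − e^(−0.02170×34.0)) = 1 / (1 − 0.4782) = 1.916
Loading dose = maintenance dose × R = 39.0 × 1.916 ≈ 74.7 mg

74.7 mg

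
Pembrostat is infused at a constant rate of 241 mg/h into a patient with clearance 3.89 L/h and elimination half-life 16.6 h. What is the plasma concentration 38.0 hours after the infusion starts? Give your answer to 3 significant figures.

49.3 µg/mL

Css = rate / CL = 241 / 3.89 = 61.95 µg/mL
k = ln 2 / 16.6 = 0.04176 h⁻¹
C(t) = Css (1 − e^(−kt)) = 61.95 × (1 − e^(−1.587)) = 61.95 × 0.7954 ≈ 49.3 µg/mL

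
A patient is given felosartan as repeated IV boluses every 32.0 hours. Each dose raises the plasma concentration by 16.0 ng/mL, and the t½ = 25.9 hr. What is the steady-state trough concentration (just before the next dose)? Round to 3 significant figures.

k = ln 2 / 25.9 = 0.02676 hr⁻¹
Fraction remaining after one interval: e^(−kτ) = e^(−0.02676 × 32.0) = 0.4247
R = 1 / (1 − 0.4247) = 1.738
Css,max = 16.0 × 1.738 = 27.81 ng/mL
Css,min = Css,max × e^(−kτ) = 27.81 × 0.4247 ≈ 11.8 ng/mL

11.8 ng/mL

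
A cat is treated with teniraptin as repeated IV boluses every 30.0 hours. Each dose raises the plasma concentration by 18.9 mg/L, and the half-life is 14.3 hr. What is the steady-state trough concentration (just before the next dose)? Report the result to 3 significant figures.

k = ln 2 / 14.3 = 0.04847 hr⁻¹
Fraction remaining after one interval: e^(−kτ) = e^(−0.04847 × 30.0) = 0.2336
R = 1 / (1 − 0.2336) = 1.305
Css,max = 18.9 × 1.305 = 24.66 mg/L
Css,min = Css,max × e^(−kτ) = 24.66 × 0.2336 ≈ 5.76 mg/L

5.76 mg/L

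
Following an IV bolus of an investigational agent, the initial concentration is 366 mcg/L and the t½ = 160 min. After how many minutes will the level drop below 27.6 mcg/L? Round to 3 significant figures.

k = ln 2 / 160 = 0.004332 min⁻¹
C(t) = C₀ e^(−kt)  ⇒  t = ln(C₀/C) / k
t = ln(366/27.6) / 0.004332 = 2.585 / 0.004332 ≈ 597 minutes

597 minutes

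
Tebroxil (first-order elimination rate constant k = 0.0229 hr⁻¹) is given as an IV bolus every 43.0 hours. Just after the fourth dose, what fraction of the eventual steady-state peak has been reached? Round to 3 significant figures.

0.981

f_n = 1 − e^(−nkτ) = 1 − e^(−4 × 0.02290 × 43.0) = 1 − e^(−3.939) = 1 − 0.01947 ≈ 0.981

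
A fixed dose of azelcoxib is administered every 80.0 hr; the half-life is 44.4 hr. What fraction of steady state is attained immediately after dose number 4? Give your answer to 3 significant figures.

k = ln 2 / 44.4 = 0.01561 hr⁻¹
f_n = 1 − e^(−nkτ) = 1 − e^(−4 × 0.01561 × 80.0) = 1 − e^(−4.996) = 1 − 0.006767 ≈ 0.993

0.993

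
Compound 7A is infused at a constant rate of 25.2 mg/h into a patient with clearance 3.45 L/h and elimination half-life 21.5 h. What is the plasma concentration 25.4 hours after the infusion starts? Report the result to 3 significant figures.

Css = rate / CL = 25.2 / 3.45 = 7.304 µg/mL
k = ln 2 / 21.5 = 0.03224 h⁻¹
C(t) = Css (1 − e^(−kt)) = 7.304 × (1 − e^(−0.8189)) = 7.304 × 0.5591 ≈ 4.08 µg/mL

4.08 µg/mL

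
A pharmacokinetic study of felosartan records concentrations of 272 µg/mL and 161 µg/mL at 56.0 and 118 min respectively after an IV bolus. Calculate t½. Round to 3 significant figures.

82.0 minutes

k = ln(C₁/C₂) / (t₂ − t₁) = ln(272/161) / (118 − 56.0)
  = 0.5244 / 62.00 = 0.008458 min⁻¹
t½ = ln 2 / k = ln 2 / 0.008458 ≈ 82.0 minutes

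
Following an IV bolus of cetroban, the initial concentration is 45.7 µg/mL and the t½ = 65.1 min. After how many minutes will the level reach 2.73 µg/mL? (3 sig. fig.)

265 minutes

k = ln 2 / 65.1 = 0.01065 min⁻¹
C(t) = C₀ e^(−kt)  ⇒  t = ln(C₀/C) / k
t = ln(45.7/2.73) / 0.01065 = 2.818 / 0.01065 ≈ 265 minutes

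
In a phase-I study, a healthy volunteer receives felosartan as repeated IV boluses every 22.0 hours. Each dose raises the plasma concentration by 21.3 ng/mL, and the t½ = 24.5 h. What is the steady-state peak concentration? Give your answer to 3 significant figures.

46.0 ng/mL

k = ln 2 / 24.5 = 0.02829 h⁻¹
Fraction remaining after one interval: e^(−kτ) = e^(−0.02829 × 22.0) = 0.5366
R = 1 / (1 − 0.5366) = 2.158
Css,max = 21.3 × 2.158 ≈ 46.0 ng/mL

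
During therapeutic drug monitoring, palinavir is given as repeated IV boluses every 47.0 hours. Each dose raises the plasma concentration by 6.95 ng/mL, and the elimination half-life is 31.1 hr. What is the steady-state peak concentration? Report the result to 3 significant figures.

k = ln 2 / 31.1 = 0.02229 hr⁻¹
Fraction remaining after one interval: e^(−kτ) = e^(−0.02229 × 47.0) = 0.3508
R = 1 / (1 − 0.3508) = 1.540
Css,max = 6.95 × 1.540 ≈ 10.7 ng/mL

10.7 ng/mL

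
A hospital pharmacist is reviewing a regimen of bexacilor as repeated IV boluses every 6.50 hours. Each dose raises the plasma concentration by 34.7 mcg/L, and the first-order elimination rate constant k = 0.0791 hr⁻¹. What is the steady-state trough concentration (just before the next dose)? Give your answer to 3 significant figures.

51.6 mcg/L

Fraction remaining after one interval: e^(−kτ) = e^(−0.07910 × 6.50) = 0.5980
R = 1 / (1 − 0.5980) = 2.488
Css,max = 34.7 × 2.488 = 86.32 mcg/L
Css,min = Css,max × e^(−kτ) = 86.32 × 0.5980 ≈ 51.6 mcg/L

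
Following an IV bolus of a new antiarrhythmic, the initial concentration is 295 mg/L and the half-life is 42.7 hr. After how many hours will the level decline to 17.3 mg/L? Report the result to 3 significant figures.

k = ln 2 / 42.7 = 0.01623 hr⁻¹
C(t) = C₀ e^(−kt)  ⇒  t = ln(C₀/C) / k
t = ln(295/17.3) / 0.01623 = 2.836 / 0.01623 ≈ 175 hours

175 hours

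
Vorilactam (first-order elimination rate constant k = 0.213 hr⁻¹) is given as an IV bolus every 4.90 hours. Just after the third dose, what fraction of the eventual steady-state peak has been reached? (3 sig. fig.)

0.956

f_n = 1 − e^(−nkτ) = 1 − e^(−3 × 0.2130 × 4.90) = 1 − e^(−3.131) = 1 − 0.04367 ≈ 0.956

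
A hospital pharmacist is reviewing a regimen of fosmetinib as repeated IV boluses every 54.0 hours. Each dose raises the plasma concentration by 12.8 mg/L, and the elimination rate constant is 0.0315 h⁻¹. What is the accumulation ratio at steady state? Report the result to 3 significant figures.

1.22

Fraction remaining after one interval: e^(−kτ) = e^(−0.03150 × 54.0) = 0.1825
R = 1 / (1 − 0.1825) = 1 / 0.8175 ≈ 1.22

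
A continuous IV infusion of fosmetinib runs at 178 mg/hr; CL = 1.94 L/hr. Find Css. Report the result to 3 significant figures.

91.8 mg/L

Css = infusion rate / CL = 178 / 1.94 ≈ 91.8 mg/L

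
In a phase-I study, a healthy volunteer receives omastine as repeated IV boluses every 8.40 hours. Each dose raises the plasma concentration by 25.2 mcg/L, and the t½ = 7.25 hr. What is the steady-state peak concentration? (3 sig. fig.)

45.6 mcg/L

k = ln 2 / 7.25 = 0.09561 hr⁻¹
Fraction remaining after one interval: e^(−kτ) = e^(−0.09561 × 8.40) = 0.4479
R = 1 / (1 − 0.4479) = 1.811
Css,max = 25.2 × 1.811 ≈ 45.6 mcg/L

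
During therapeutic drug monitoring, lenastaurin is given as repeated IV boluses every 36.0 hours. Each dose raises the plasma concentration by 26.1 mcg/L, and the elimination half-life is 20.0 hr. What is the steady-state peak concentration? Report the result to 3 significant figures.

k = ln 2 / 20.0 = 0.03466 hr⁻¹
Fraction remaining after one interval: e^(−kτ) = e^(−0.03466 × 36.0) = 0.2872
R = 1 / (1 − 0.2872) = 1.403
Css,max = 26.1 × 1.403 ≈ 36.6 mcg/L

36.6 mcg/L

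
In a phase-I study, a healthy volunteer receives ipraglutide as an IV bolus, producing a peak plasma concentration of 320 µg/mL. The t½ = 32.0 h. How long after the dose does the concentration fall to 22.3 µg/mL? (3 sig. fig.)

k = ln 2 / 32.0 = 0.02166 h⁻¹
C(t) = C₀ e^(−kt)  ⇒  t = ln(C₀/C) / k
t = ln(320/22.3) / 0.02166 = 2.664 / 0.02166 ≈ 123 hours

123 hours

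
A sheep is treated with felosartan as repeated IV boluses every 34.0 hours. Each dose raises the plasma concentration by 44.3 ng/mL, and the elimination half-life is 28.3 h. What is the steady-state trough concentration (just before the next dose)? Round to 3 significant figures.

k = ln 2 / 28.3 = 0.02449 h⁻¹
Fraction remaining after one interval: e^(−kτ) = e^(−0.02449 × 34.0) = 0.4348
R = 1 / (1 − 0.4348) = 1.769
Css,max = 44.3 × 1.769 = 78.39 ng/mL
Css,min = Css,max × e^(−kτ) = 78.39 × 0.4348 ≈ 34.1 ng/mL

34.1 ng/mL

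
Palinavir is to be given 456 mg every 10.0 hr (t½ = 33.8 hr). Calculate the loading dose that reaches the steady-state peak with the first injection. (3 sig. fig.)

k = ln 2 / 33.8 = 0.02051 hr⁻¹
Accumulation ratio R = 1 / (1 − e^(−kτ)) = 1 / (1 − e^(−0.02051×10.0)) = 1 / (1 − 0.8146) = 5.393
Loading dose = maintenance dose × R = 456 × 5.393 ≈ 2460 mg

2460 mg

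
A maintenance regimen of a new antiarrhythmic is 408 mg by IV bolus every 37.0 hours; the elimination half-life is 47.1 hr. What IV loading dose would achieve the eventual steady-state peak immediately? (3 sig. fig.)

972 mg

k = ln 2 / 47.1 = 0.01472 hr⁻¹
Accumulation ratio R = 1 / (1 − e^(−kτ)) = 1 / (1 − e^(−0.01472×37.0)) = 1 / (1 − 0.5801) = 2.382
Loading dose = maintenance dose × R = 408 × 2.382 ≈ 972 mg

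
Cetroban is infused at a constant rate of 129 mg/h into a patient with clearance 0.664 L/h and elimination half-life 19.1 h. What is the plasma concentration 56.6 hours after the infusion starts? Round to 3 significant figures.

Css = rate / CL = 129 / 0.664 = 194.3 mg/L
k = ln 2 / 19.1 = 0.03629 h⁻¹
C(t) = Css (1 − e^(−kt)) = 194.3 × (1 − e^(−2.054)) = 194.3 × 0.8718 ≈ 169 mg/L

169 mg/L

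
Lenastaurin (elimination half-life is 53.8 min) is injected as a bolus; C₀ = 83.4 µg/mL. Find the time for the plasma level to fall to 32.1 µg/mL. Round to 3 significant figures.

k = ln 2 / 53.8 = 0.01288 min⁻¹
C(t) = C₀ e^(−kt)  ⇒  t = ln(C₀/C) / k
t = ln(83.4/32.1) / 0.01288 = 0.9548 / 0.01288 ≈ 74.1 minutes

74.1 minutes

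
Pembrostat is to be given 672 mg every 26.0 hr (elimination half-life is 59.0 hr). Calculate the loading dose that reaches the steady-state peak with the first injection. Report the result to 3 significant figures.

2550 mg

k = ln 2 / 59.0 = 0.01175 hr⁻¹
Accumulation ratio R = 1 / (1 − e^(−kτ)) = 1 / (1 − e^(−0.01175×26.0)) = 1 / (1 − 0.7368) = 3.799
Loading dose = maintenance dose × R = 672 × 3.799 ≈ 2550 mg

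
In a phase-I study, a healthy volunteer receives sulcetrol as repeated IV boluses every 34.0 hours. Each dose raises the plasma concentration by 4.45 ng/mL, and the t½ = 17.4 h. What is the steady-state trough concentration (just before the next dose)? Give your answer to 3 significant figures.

k = ln 2 / 17.4 = 0.03984 h⁻¹
Fraction remaining after one interval: e^(−kτ) = e^(−0.03984 × 34.0) = 0.2581
R = 1 / (1 − 0.2581) = 1.348
Css,max = 4.45 × 1.348 = 5.998 ng/mL
Css,min = Css,max × e^(−kτ) = 5.998 × 0.2581 ≈ 1.55 ng/mL

1.55 ng/mL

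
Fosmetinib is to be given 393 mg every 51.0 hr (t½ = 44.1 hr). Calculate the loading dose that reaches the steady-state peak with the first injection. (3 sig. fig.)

713 mg

k = ln 2 / 44.1 = 0.01572 hr⁻¹
Accumulation ratio R = 1 / (1 − e^(−kτ)) = 1 / (1 − e^(−0.01572×51.0)) = 1 / (1 − 0.4486) = 1.814
Loading dose = maintenance dose × R = 393 × 1.814 ≈ 713 mg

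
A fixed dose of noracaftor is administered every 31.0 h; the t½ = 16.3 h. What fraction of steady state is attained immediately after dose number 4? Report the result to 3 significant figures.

k = ln 2 / 16.3 = 0.04252 h⁻¹
f_n = 1 − e^(−nkτ) = 1 − e^(−4 × 0.04252 × 31.0) = 1 − e^(−5.273) = 1 − 0.005128 ≈ 0.995

0.995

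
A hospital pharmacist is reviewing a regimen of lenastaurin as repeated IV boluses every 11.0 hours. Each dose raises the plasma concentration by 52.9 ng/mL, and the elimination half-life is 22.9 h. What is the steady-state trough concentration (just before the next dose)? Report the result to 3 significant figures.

134 ng/mL

k = ln 2 / 22.9 = 0.03027 h⁻¹
Fraction remaining after one interval: e^(−kτ) = e^(−0.03027 × 11.0) = 0.7168
R = 1 / (1 − 0.7168) = 3.531
Css,max = 52.9 × 3.531 = 186.8 ng/mL
Css,min = Css,max × e^(−kτ) = 186.8 × 0.7168 ≈ 134 ng/mL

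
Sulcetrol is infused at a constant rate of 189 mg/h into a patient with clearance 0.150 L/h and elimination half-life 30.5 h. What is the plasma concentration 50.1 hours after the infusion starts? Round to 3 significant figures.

Css = rate / CL = 189 / 0.150 = 1260 mg/L
k = ln 2 / 30.5 = 0.02273 h⁻¹
C(t) = Css (1 − e^(−kt)) = 1260 × (1 − e^(−1.139)) = 1260 × 0.6797 ≈ 856 mg/L

856 mg/L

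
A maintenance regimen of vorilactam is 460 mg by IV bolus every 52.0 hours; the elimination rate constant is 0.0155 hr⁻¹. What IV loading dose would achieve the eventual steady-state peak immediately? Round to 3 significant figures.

831 mg

Accumulation ratio R = 1 / (1 − e^(−kτ)) = 1 / (1 − e^(−0.01550×52.0)) = 1 / (1 − 0.4466) = 1.807
Loading dose = maintenance dose × R = 460 × 1.807 ≈ 831 mg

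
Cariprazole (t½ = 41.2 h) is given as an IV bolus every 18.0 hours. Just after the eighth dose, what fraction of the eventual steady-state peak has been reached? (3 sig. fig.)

k = ln 2 / 41.2 = 0.01682 h⁻¹
f_n = 1 − e^(−nkτ) = 1 − e^(−8 × 0.01682 × 18.0) = 1 − e^(−2.423) = 1 − 0.08869 ≈ 0.911

0.911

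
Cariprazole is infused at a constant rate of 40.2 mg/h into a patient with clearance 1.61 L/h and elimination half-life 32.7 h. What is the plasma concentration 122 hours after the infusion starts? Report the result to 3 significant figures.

Css = rate / CL = 40.2 / 1.61 = 24.97 µg/mL
k = ln 2 / 32.7 = 0.02120 h⁻¹
C(t) = Css (1 − e^(−kt)) = 24.97 × (1 − e^(−2.586)) = 24.97 × 0.9247 ≈ 23.1 µg/mL

23.1 µg/mL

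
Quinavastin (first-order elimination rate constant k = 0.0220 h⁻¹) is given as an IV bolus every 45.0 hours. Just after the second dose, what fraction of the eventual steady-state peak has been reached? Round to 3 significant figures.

0.862

f_n = 1 − e^(−nkτ) = 1 − e^(−2 × 0.02200 × 45.0) = 1 − e^(−1.980) = 1 − 0.1381 ≈ 0.862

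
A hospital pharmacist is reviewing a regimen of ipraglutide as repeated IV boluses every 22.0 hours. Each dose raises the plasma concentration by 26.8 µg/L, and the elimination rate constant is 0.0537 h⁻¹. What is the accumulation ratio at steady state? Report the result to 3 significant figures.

1.44

Fraction remaining after one interval: e^(−kτ) = e^(−0.05370 × 22.0) = 0.3068
R = 1 / (1 − 0.3068) = 1 / 0.6932 ≈ 1.44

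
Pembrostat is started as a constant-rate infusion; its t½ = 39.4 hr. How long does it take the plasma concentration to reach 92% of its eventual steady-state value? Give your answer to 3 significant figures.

k = ln 2 / 39.4 = 0.01759 hr⁻¹
f = 1 − e^(−kt)  ⇒  t = −ln(1 − f) / k
t = −ln(1 − 0.92) / 0.01759 = 2.526 / 0.01759 ≈ 144 hours

144 hours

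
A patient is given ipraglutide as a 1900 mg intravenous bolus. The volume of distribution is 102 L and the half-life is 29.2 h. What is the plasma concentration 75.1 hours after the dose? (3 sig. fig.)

3.13 mg/L

C₀ = dose / V = 1900 / 102 = 18.63 mg/L
k = ln 2 / 29.2 = 0.02374 h⁻¹
C(t) = C₀ e^(−kt) = 18.63 × e^(−0.02374 × 75.1) = 18.63 × e^(−1.783) = 18.63 × 0.1682 ≈ 3.13 mg/L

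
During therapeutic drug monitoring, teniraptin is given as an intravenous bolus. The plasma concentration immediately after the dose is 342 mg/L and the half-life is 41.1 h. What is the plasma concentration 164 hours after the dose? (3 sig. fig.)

21.5 mg/L

k = ln 2 / 41.1 = 0.01686 h⁻¹
164 h is 3.990 half-lives, so C = 342 × (1/2)^3.990 = 342 × 0.06292 ≈ 21.5 mg/L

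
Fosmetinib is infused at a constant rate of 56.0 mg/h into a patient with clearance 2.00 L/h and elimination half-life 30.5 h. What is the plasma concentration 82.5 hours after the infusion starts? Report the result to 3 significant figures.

23.7 µg/mL

Css = rate / CL = 56.0 / 2.00 = 28.00 µg/mL
k = ln 2 / 30.5 = 0.02273 h⁻¹
C(t) = Css (1 − e^(−kt)) = 28.00 × (1 − e^(−1.875)) = 28.00 × 0.8466 ≈ 23.7 µg/mL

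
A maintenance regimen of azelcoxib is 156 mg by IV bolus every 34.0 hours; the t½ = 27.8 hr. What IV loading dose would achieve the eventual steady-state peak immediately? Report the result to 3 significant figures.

k = ln 2 / 27.8 = 0.02493 hr⁻¹
Accumulation ratio R = 1 / (1 − e^(−kτ)) = 1 / (1 − e^(−0.02493×34.0)) = 1 / (1 − 0.4284) = 1.749
Loading dose = maintenance dose × R = 156 × 1.749 ≈ 273 mg

273 mg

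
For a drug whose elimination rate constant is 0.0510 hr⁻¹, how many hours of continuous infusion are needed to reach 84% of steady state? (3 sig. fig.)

f = 1 − e^(−kt)  ⇒  t = −ln(1 − f) / k
t = −ln(1 − 0.84) / 0.05100 = 1.833 / 0.05100 ≈ 35.9 hours

35.9 hours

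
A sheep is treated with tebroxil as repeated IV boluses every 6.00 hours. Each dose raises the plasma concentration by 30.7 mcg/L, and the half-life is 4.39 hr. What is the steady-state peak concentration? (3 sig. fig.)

50.1 mcg/L

k = ln 2 / 4.39 = 0.1579 hr⁻¹
Fraction remaining after one interval: e^(−kτ) = e^(−0.1579 × 6.00) = 0.3878
R = 1 / (1 − 0.3878) = 1.633
Css,max = 30.7 × 1.633 ≈ 50.1 mcg/L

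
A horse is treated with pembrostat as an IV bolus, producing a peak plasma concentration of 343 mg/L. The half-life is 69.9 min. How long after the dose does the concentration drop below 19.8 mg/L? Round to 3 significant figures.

k = ln 2 / 69.9 = 0.009916 min⁻¹
C(t) = C₀ e^(−kt)  ⇒  t = ln(C₀/C) / k
t = ln(343/19.8) / 0.009916 = 2.852 / 0.009916 ≈ 288 minutes

288 minutes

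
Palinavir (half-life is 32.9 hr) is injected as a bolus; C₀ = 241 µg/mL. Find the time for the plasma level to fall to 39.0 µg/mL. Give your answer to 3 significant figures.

86.4 hours

k = ln 2 / 32.9 = 0.02107 hr⁻¹
C(t) = C₀ e^(−kt)  ⇒  t = ln(C₀/C) / k
t = ln(241/39.0) / 0.02107 = 1.821 / 0.02107 ≈ 86.4 hours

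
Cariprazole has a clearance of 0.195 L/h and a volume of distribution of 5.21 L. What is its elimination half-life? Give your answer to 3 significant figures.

18.5 hours

k = CL / V = 0.195 / 5.21 = 0.03743 h⁻¹
t½ = ln 2 / k = ln 2 / 0.03743 ≈ 18.5 hours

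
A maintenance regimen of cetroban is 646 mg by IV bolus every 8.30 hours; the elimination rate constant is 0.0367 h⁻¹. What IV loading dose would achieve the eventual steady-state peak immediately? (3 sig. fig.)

2460 mg

Accumulation ratio R = 1 / (1 − e^(−kτ)) = 1 / (1 − e^(−0.03670×8.30)) = 1 / (1 − 0.7374) = 3.808
Loading dose = maintenance dose × R = 646 × 3.808 ≈ 2460 mg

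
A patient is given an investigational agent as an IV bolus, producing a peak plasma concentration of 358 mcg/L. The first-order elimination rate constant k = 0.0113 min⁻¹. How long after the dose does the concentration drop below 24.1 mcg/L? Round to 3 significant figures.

C(t) = C₀ e^(−kt)  ⇒  t = ln(C₀/C) / k
t = ln(358/24.1) / 0.01130 = 2.698 / 0.01130 ≈ 239 minutes

239 minutes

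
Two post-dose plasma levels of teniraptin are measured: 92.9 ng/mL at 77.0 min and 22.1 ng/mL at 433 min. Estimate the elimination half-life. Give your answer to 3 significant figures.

172 minutes

k = ln(C₁/C₂) / (t₂ − t₁) = ln(92.9/22.1) / (433 − 77.0)
  = 1.436 / 356.0 = 0.004034 min⁻¹
t½ = ln 2 / k = ln 2 / 0.004034 ≈ 172 minutes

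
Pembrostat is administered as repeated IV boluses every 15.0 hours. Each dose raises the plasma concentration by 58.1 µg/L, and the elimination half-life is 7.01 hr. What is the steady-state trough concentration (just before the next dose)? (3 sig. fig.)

k = ln 2 / 7.01 = 0.09888 hr⁻¹
Fraction remaining after one interval: e^(−kτ) = e^(−0.09888 × 15.0) = 0.2269
R = 1 / (1 − 0.2269) = 1.294
Css,max = 58.1 × 1.294 = 75.15 µg/L
Css,min = Css,max × e^(−kτ) = 75.15 × 0.2269 ≈ 17.1 µg/L

17.1 µg/L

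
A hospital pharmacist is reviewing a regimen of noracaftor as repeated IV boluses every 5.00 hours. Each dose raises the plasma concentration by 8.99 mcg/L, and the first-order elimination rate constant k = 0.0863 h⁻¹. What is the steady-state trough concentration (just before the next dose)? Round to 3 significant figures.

16.7 mcg/L

Fraction remaining after one interval: e^(−kτ) = e^(−0.08630 × 5.00) = 0.6495
R = 1 / (1 − 0.6495) = 2.853
Css,max = 8.99 × 2.853 = 25.65 mcg/L
Css,min = Css,max × e^(−kτ) = 25.65 × 0.6495 ≈ 16.7 mcg/L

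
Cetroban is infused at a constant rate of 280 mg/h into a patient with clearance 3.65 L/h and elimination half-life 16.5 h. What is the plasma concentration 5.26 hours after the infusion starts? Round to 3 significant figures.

Css = rate / CL = 280 / 3.65 = 76.71 mg/L
k = ln 2 / 16.5 = 0.04201 h⁻¹
C(t) = Css (1 − e^(−kt)) = 76.71 × (1 − e^(−0.2210)) = 76.71 × 0.1983 ≈ 15.2 mg/L

15.2 mg/L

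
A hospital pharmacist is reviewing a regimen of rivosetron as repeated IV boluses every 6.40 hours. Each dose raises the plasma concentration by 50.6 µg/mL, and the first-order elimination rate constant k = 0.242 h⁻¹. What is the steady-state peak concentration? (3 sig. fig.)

64.3 µg/mL

Fraction remaining after one interval: e^(−kτ) = e^(−0.2420 × 6.40) = 0.2125
R = 1 / (1 − 0.2125) = 1.270
Css,max = 50.6 × 1.270 ≈ 64.3 µg/mL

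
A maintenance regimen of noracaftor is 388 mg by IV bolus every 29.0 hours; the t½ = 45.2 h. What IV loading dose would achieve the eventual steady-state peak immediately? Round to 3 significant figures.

1080 mg

k = ln 2 / 45.2 = 0.01534 h⁻¹
Accumulation ratio R = 1 / (1 − e^(−kτ)) = 1 / (1 − e^(−0.01534×29.0)) = 1 / (1 − 0.6410) = 2.786
Loading dose = maintenance dose × R = 388 × 2.786 ≈ 1080 mg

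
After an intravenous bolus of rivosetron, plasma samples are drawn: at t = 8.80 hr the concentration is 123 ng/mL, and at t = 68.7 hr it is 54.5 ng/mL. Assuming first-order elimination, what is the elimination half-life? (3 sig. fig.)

51.0 hours

k = ln(C₁/C₂) / (t₂ − t₁) = ln(123/54.5) / (68.7 − 8.80)
  = 0.8140 / 59.90 = 0.01359 hr⁻¹
t½ = ln 2 / k = ln 2 / 0.01359 ≈ 51.0 hours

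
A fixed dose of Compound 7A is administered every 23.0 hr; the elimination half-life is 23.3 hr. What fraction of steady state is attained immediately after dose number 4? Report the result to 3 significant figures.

k = ln 2 / 23.3 = 0.02975 hr⁻¹
f_n = 1 − e^(−nkτ) = 1 − e^(−4 × 0.02975 × 23.0) = 1 − e^(−2.737) = 1 − 0.06477 ≈ 0.935

0.935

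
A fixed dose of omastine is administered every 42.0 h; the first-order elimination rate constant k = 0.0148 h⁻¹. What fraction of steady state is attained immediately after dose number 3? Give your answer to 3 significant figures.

0.845

f_n = 1 − e^(−nkτ) = 1 − e^(−3 × 0.01480 × 42.0) = 1 − e^(−1.865) = 1 − 0.1549 ≈ 0.845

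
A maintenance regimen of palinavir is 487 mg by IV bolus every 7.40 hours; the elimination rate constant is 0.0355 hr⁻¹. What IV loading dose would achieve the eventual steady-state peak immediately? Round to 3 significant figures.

Accumulation ratio R = 1 / (1 − e^(−kτ)) = 1 / (1 − e^(−0.03550×7.40)) = 1 / (1 − 0.7690) = 4.328
Loading dose = maintenance dose × R = 487 × 4.328 ≈ 2110 mg

2110 mg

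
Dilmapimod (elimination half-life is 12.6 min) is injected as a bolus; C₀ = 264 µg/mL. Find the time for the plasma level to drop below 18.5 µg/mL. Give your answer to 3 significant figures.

k = ln 2 / 12.6 = 0.05501 min⁻¹
C(t) = C₀ e^(−kt)  ⇒  t = ln(C₀/C) / k
t = ln(264/18.5) / 0.05501 = 2.658 / 0.05501 ≈ 48.3 minutes

48.3 minutes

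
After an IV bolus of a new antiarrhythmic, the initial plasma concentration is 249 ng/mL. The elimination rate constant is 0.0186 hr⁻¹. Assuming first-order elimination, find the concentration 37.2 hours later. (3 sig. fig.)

C(t) = C₀ e^(−kt) = 249 × e^(−0.01860 × 37.2) = 249 × e^(−0.6919) = 249 × 0.5006 ≈ 125 ng/mL

125 ng/mL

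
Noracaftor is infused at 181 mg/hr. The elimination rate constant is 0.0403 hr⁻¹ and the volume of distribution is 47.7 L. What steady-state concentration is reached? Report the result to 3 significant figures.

CL = k · V = 0.0403 × 47.7 = 1.922 L/hr
Css = rate / CL = 181 / 1.922 ≈ 94.2 mg/L

94.2 mg/L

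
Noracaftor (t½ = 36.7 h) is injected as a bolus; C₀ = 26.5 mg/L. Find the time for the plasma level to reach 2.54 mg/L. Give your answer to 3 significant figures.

k = ln 2 / 36.7 = 0.01889 h⁻¹
C(t) = C₀ e^(−kt)  ⇒  t = ln(C₀/C) / k
t = ln(26.5/2.54) / 0.01889 = 2.345 / 0.01889 ≈ 124 hours

124 hours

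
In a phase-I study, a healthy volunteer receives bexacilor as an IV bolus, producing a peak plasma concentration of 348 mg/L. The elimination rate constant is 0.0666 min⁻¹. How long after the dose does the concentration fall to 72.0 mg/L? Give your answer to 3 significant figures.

23.7 minutes

C(t) = C₀ e^(−kt)  ⇒  t = ln(C₀/C) / k
t = ln(348/72.0) / 0.06660 = 1.576 / 0.06660 ≈ 23.7 minutes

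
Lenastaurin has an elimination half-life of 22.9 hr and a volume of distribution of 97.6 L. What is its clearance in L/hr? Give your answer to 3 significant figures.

2.95 L/hr

k = ln 2 / t½ = ln 2 / 22.9 = 0.03027 hr⁻¹
CL = k · V = 0.03027 × 97.6 ≈ 2.95 L/hr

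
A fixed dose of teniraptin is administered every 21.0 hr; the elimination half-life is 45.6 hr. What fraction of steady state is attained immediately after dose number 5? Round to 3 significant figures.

0.797

k = ln 2 / 45.6 = 0.01520 hr⁻¹
f_n = 1 − e^(−nkτ) = 1 − e^(−5 × 0.01520 × 21.0) = 1 − e^(−1.596) = 1 − 0.2027 ≈ 0.797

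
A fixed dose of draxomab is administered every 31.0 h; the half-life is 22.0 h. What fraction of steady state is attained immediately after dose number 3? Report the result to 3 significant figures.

0.947

k = ln 2 / 22.0 = 0.03151 h⁻¹
f_n = 1 − e^(−nkτ) = 1 − e^(−3 × 0.03151 × 31.0) = 1 − e^(−2.930) = 1 − 0.05339 ≈ 0.947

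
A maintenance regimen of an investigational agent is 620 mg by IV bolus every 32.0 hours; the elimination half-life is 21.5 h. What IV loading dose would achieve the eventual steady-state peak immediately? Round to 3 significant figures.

963 mg

k = ln 2 / 21.5 = 0.03224 h⁻¹
Accumulation ratio R = 1 / (1 − e^(−kτ)) = 1 / (1 − e^(−0.03224×32.0)) = 1 / (1 − 0.3564) = 1.554
Loading dose = maintenance dose × R = 620 × 1.554 ≈ 963 mg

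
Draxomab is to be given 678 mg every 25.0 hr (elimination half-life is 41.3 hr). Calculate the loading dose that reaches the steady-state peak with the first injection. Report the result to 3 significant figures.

1980 mg

k = ln 2 / 41.3 = 0.01678 hr⁻¹
Accumulation ratio R = 1 / (1 − e^(−kτ)) = 1 / (1 − e^(−0.01678×25.0)) = 1 / (1 − 0.6573) = 2.918
Loading dose = maintenance dose × R = 678 × 2.918 ≈ 1980 mg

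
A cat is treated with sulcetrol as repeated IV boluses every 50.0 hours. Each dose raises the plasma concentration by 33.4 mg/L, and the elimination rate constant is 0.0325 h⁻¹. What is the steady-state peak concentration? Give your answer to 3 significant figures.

Fraction remaining after one interval: e^(−kτ) = e^(−0.03250 × 50.0) = 0.1969
R = 1 / (1 − 0.1969) = 1.245
Css,max = 33.4 × 1.245 ≈ 41.6 mg/L

41.6 mg/L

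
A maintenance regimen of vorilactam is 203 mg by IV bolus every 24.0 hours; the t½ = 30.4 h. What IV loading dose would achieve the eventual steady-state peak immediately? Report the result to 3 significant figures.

k = ln 2 / 30.4 = 0.02280 h⁻¹
Accumulation ratio R = 1 / (1 − e^(−kτ)) = 1 / (1 − e^(−0.02280×24.0)) = 1 / (1 − 0.5786) = 2.373
Loading dose = maintenance dose × R = 203 × 2.373 ≈ 482 mg

482 mg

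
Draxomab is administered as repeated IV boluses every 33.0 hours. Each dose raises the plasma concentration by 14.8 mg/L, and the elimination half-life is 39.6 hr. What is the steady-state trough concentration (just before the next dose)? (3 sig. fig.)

18.9 mg/L

k = ln 2 / 39.6 = 0.01750 hr⁻¹
Fraction remaining after one interval: e^(−kτ) = e^(−0.01750 × 33.0) = 0.5612
R = 1 / (1 − 0.5612) = 2.279
Css,max = 14.8 × 2.279 = 33.73 mg/L
Css,min = Css,max × e^(−kτ) = 33.73 × 0.5612 ≈ 18.9 mg/L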